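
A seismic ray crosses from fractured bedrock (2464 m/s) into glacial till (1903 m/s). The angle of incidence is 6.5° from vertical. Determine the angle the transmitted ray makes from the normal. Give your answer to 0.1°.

Snell's law: sin θ₂ = (V₂/V₁)·sin θ₁ = (1903/2464)·sin 6.5° = 0.0874.
θ₂ = sin⁻¹(0.0874) = 5.02° (from vertical).

5.0°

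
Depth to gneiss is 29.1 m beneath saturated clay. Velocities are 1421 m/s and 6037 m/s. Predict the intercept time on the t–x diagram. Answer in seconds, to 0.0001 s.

θ_c = arcsin(V₁/V₂) = arcsin(1421/6037) = 13.61°; cos θ_c = 0.9719.
tᵢ = 2h·cos θ_c / V₁ = 2·29.1·0.9719 / 1421 = 0.03981 s.

0.0398 s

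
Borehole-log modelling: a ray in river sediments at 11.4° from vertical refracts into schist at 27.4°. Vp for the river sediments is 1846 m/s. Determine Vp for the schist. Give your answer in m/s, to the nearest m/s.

4298 m/s

sin 11.4° = 0.1977; sin 27.4° = 0.4602.
V₂ = V₁·(sin θ₂/sin θ₁) = 1846·(0.4602/0.1977) = 4297.99 m/s.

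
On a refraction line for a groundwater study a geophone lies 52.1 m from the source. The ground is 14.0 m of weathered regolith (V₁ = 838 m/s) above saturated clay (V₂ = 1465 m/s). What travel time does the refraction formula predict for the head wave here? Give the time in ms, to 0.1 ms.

t = x/V₂ + 2h·√(V₂²−V₁²)/(V₁V₂).
√(V₂²−V₁²) = √(1465²−838²) = 1201.7 m/s; delay term = 2·14.0·1201.7/(838·1465) = 0.02741 s.
t = 52.1/1465 + 0.02741 = 0.06297 s.

63.0 ms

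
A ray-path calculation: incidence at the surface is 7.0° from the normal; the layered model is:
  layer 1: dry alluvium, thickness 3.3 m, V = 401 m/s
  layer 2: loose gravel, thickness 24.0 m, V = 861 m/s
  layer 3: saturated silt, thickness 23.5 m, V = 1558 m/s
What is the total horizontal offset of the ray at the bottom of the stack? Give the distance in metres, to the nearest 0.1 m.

Apply Snell's law at each interface; in layer i the horizontal offset is hᵢ·tan θᵢ.
Layer 1: θ = 7.00°; offset = 3.3·tan 7.00° = 0.405 m.
Layer 2: sin θ = 861·sin 7.0°/401 = 0.2617, θ = 15.17°; offset = 24.0·tan 15.17° = 6.507 m.
Layer 3: sin θ = 1558·sin 7.0°/401 = 0.4735, θ = 28.26°; offset = 23.5·tan 28.26° = 12.633 m.
Summing the layer offsets gives 19.545 m.

19.5 m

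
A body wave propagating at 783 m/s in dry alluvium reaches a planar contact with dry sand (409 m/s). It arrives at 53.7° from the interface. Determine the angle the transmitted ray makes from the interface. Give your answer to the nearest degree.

Angle from the normal: 90° − 53.7° = 36.3°.
sin θ₁/V₁ = sin θ₂/V₂ ⇒ sin θ₂ = 409·sin 36.3°/783 = 409·0.5920/783 = 0.3092.
θ₂ = sin⁻¹(0.3092) = 18.01° (from vertical).
From the interface: 90° − 18.01° = 71.99°.

72°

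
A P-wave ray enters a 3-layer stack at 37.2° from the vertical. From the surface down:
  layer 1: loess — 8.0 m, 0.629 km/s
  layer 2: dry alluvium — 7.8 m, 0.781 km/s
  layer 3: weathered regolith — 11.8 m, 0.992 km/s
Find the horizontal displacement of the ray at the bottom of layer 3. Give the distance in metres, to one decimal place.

Ray parameter p = sin 37.2° / 0.629 km/s = 9.6121e-01 s/km.
Layer 1: θ = 37.20°; offset = 8.0·tan 37.20° = 6.072 m.
Layer 2: sin θ = p·0.781 = 0.7507 → θ = 48.65°; offset = 7.8·tan 48.65° = 8.863 m.
Layer 3: sin θ = p·0.992 = 0.9535 → θ = 72.46°; offset = 11.8·tan 72.46° = 37.338 m.
Summing the layer offsets gives 52.274 m.

52.3 m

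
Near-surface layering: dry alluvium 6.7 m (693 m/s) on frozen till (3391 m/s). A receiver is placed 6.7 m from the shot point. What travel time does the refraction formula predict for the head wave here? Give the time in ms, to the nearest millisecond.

t = x/V₂ + 2h·√(V₂²−V₁²)/(V₁V₂).
√(V₂²−V₁²) = √(3391²−693²) = 3319.4 m/s; delay term = 2·6.7·3319.4/(693·3391) = 0.01893 s.
t = 6.7/3391 + 0.01893 = 0.02090 s.

21 ms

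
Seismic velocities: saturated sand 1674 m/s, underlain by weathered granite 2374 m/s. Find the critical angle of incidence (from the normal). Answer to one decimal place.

44.8°

Critical incidence: sin θ_c = V₁/V₂ = 1674/2374 = 0.7051.
θ_c = arcsin 0.7051 = 44.84°.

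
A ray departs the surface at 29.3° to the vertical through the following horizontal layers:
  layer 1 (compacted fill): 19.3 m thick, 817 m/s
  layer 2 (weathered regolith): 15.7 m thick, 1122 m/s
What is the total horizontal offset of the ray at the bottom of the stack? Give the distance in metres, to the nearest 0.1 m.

Apply Snell's law at each interface; in layer i the horizontal offset is hᵢ·tan θᵢ.
Layer 1: θ = 29.30°; offset = 19.3·tan 29.30° = 10.831 m.
Layer 2: sin θ = 1122·sin 29.3°/817 = 0.6721, θ = 42.23°; offset = 15.7·tan 42.23° = 14.250 m.
Σ offsets = 25.080 m.

25.1 m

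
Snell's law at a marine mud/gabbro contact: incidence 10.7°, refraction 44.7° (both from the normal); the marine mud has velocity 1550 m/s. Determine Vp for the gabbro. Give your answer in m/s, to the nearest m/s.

Snell's law: sin 10.7°/V₁ = sin 44.7°/V₂.
V₂ = V₁·sin 44.7°/sin 10.7° = 1550 × 3.7885 = 5872.15 m/s.

5872 m/s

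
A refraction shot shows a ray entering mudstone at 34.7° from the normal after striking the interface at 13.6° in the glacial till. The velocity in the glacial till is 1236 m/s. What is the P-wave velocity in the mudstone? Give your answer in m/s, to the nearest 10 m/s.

2990 m/s

sin 13.6° = 0.2351; sin 34.7° = 0.5693.
V₂ = V₁·(sin θ₂/sin θ₁) = 1236·(0.5693/0.2351) = 2992.36 m/s.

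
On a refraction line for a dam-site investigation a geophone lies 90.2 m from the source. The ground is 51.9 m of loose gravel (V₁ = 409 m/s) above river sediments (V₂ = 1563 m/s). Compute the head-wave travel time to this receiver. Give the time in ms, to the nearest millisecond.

303 ms

θ_c = arcsin(V₁/V₂) = arcsin(409/1563) = 15.17°, cos θ_c = 0.9652.
Intercept time tᵢ = 2h cos θ_c / V₁ = 2·51.9·0.9652/409 = 0.24495 s.
t = x/V₂ + tᵢ = 90.2/1563 + 0.24495 = 0.30266 s.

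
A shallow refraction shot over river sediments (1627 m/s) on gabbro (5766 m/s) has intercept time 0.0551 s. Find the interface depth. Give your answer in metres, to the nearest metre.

h = tᵢ·V₁·V₂ / (2·√(V₂²−V₁²)).
√(V₂²−V₁²) = √(5766² − 1627²) = 5531.7 m/s.
h = 0.0551 s × 1627 × 5766 / (2 × 5531.7) = 46.72 m.

47 m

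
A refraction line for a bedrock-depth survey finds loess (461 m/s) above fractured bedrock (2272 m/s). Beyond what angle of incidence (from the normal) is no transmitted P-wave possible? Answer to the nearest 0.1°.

At critical incidence the refracted ray runs along the interface (θ₂ = 90°), so sin θ_c = V₁/V₂.
θ_c = arcsin(461/2272) = arcsin 0.2029 = 11.71°.

11.7°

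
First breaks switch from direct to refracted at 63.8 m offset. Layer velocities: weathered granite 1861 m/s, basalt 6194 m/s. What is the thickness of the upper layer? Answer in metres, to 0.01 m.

23.40 m

x_cross = 2h·√((V₂+V₁)/(V₂−V₁)) → h = x_cross / (2·√((V₂+V₁)/(V₂−V₁))).
√((V₂+V₁)/(V₂−V₁)) = √((6194+1861)/(6194−1861)) = 1.3634.
h = 63.8 / (2·1.3634) = 23.40 m.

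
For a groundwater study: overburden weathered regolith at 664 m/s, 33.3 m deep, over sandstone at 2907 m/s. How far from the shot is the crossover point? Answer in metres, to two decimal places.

θ_c = arcsin(664/2907) = 13.20°, so cos θ_c = 0.9736 and tᵢ = 2h cos θ_c/V₁ = 0.0976 s.
At crossover x/V₁ = x/V₂ + tᵢ ⇒ x = tᵢ/(1/V₁ − 1/V₂) = 0.09765/(1.5060e-03 − 3.4400e-04) = 84.03 m.

84.03 m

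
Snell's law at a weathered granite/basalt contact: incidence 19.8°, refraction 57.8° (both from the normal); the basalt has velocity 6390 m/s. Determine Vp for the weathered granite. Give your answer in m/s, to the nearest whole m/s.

2558 m/s

sin 19.8° = 0.3387; sin 57.8° = 0.8462.
V₁ = V₂·(sin θ₁/sin θ₂) = 6390·(0.3387/0.8462) = 2557.97 m/s.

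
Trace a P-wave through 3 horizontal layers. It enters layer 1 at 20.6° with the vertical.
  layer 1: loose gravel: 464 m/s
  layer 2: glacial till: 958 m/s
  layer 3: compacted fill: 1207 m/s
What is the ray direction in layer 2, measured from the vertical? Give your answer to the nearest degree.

47°

Snell's law across each interface conserves sin θ / V, so sin θ_2 = V_2·sin θ₁/V₁.
sin θ_2 = 958 × sin 20.6° / 464 = 0.7264.
θ_2 = 46.59° from the vertical.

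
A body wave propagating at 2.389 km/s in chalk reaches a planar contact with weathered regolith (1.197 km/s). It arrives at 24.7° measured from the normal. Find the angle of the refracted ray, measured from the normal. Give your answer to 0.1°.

12.1°

Snell's law: sin θ₂ = (V₂/V₁)·sin θ₁ = (1.197/2.389)·sin 24.7° = 0.2094.
θ₂ = arcsin 0.2094 = 12.09° from the normal.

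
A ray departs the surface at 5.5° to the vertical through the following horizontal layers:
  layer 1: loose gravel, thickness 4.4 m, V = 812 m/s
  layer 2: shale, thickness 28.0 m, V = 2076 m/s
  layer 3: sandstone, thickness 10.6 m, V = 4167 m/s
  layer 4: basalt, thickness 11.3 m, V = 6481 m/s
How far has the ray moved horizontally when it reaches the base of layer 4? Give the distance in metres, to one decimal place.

26.9 m

Apply Snell's law at each interface; in layer i the horizontal offset is hᵢ·tan θᵢ.
Layer 1: θ = 5.50°; offset = 4.4·tan 5.50° = 0.424 m.
Layer 2: sin θ = 2076·sin 5.5°/812 = 0.2450, θ = 14.18°; offset = 28.0·tan 14.18° = 7.077 m.
Layer 3: sin θ = 4167·sin 5.5°/812 = 0.4919, θ = 29.46°; offset = 10.6·tan 29.46° = 5.988 m.
Layer 4: sin θ = 6481·sin 5.5°/812 = 0.7650, θ = 49.91°; offset = 11.3·tan 49.91° = 13.422 m.
Total horizontal offset = 26.911 m.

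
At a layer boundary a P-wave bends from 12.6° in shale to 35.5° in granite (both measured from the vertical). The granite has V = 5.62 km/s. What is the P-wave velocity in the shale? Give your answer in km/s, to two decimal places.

2.11 km/s

sin 12.6° = 0.2181; sin 35.5° = 0.5807.
V₁ = V₂·(sin θ₁/sin θ₂) = 5.62·(0.2181/0.5807) = 2.11 km/s.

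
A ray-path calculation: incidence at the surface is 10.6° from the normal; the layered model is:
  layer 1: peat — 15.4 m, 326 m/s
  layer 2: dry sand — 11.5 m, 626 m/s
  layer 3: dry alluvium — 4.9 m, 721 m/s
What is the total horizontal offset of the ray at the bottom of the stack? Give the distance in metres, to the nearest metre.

Ray parameter p = sin 10.6° / 326 m/s = 5.6427e-04 s/m.
Layer 1: θ = 10.60°; offset = 15.4·tan 10.60° = 2.882 m.
Layer 2: sin θ = p·626 = 0.3532 → θ = 20.69°; offset = 11.5·tan 20.69° = 4.342 m.
Layer 3: sin θ = p·721 = 0.4068 → θ = 24.01°; offset = 4.9·tan 24.01° = 2.182 m.
Summing the layer offsets gives 9.406 m.

9 m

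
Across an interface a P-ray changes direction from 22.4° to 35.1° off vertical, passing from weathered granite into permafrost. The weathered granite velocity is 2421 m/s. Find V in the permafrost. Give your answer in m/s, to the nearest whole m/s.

3653 m/s

Snell's law: sin 22.4°/V₁ = sin 35.1°/V₂.
V₂ = V₁·sin 35.1°/sin 22.4° = 2421 × 1.5089 = 3653.10 m/s.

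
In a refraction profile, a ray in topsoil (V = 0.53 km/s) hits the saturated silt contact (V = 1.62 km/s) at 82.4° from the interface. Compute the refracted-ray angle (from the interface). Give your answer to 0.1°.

Convert to the normal: θ₁ = 90° − 82.4° = 7.6°.
Snell's law: sin θ₂ = (V₂/V₁)·sin θ₁ = (1.62/0.53)·sin 7.6° = 0.4043.
θ₂ = sin⁻¹(0.4043) = 23.84° (from vertical).
From the interface: 90° − 23.84° = 66.16°.

66.2°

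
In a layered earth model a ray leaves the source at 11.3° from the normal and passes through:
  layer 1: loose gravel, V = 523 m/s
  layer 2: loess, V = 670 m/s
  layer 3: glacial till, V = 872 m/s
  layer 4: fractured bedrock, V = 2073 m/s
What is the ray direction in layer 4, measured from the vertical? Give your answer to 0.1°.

51.0°

Ray parameter p = sin 11.3° / 523 = 3.7466e-04 s/m.
sin θ_4 = p·V_4 = 3.7466e-04 × 2073 = 0.7767.
θ_4 = arcsin 0.7767 = 50.96°.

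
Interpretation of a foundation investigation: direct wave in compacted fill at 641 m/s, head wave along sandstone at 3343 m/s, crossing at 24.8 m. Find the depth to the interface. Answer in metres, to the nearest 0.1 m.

10.2 m

h = (x_cross/2)·√((V₂−V₁)/(V₂+V₁)).
(V₂−V₁)/(V₂+V₁) = (3343−641)/(3343+641) = 0.6782; √ = 0.8235.
h = (24.8/2)·0.8235 = 10.21 m.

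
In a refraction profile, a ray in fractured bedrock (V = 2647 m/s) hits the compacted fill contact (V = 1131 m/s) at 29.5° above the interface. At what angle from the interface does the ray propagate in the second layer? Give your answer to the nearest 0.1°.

68.2°

Convert to the normal: θ₁ = 90° − 29.5° = 60.5°.
Snell's law: sin θ₂ = (V₂/V₁)·sin θ₁ = (1131/2647)·sin 60.5° = 0.3719.
θ₂ = arcsin 0.3719 = 21.83° from the normal.
From the interface: 90° − 21.83° = 68.17°.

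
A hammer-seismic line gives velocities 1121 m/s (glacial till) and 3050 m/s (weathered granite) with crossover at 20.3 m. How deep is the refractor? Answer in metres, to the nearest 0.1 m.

x_cross = 2h·√((V₂+V₁)/(V₂−V₁)) → h = x_cross / (2·√((V₂+V₁)/(V₂−V₁))).
√((V₂+V₁)/(V₂−V₁)) = √((3050+1121)/(3050−1121)) = 1.4705.
h = 20.3 / (2·1.4705) = 6.90 m.

6.9 m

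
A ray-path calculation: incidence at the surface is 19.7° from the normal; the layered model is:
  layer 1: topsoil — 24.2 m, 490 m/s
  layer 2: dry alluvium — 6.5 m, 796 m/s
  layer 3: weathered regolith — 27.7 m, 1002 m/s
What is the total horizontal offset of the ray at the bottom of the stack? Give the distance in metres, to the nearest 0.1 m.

39.3 m

Ray parameter p = sin 19.7° / 490 m/s = 6.8795e-04 s/m.
Layer 1: θ = 19.70°; offset = 24.2·tan 19.70° = 8.665 m.
Layer 2: sin θ = p·796 = 0.5476 → θ = 33.20°; offset = 6.5·tan 33.20° = 4.254 m.
Layer 3: sin θ = p·1002 = 0.6893 → θ = 43.58°; offset = 27.7·tan 43.58° = 26.357 m.
Total horizontal offset = 39.276 m.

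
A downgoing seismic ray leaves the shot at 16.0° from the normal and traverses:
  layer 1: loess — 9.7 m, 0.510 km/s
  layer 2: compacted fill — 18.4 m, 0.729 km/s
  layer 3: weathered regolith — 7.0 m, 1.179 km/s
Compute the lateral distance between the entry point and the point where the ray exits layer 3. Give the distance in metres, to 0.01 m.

16.46 m

p = sin θ₁/V₁ = sin 16.0°/0.510 = 5.4047e-01 s/km is conserved through the stack.
Layer 1: θ = 16.00°; offset = 9.7·tan 16.00° = 2.7814 m.
Layer 2: sin θ = p·0.729 = 0.3940 → θ = 23.20°; offset = 18.4·tan 23.20° = 7.8876 m.
Layer 3: sin θ = p·1.179 = 0.6372 → θ = 39.58°; offset = 7.0·tan 39.58° = 5.7876 m.
Summing the layer offsets gives 16.4567 m.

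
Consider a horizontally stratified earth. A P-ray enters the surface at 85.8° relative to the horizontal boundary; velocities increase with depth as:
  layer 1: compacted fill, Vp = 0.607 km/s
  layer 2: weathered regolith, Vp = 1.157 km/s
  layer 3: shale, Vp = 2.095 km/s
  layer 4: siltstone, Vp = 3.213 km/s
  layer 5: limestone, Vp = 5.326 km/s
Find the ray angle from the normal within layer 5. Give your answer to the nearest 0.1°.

40.0°

From the normal: θ₁ = 90° − 85.8° = 4.2°.
Ray parameter p = sin 4.2° / 0.607 = 1.2066e-01 s/km.
sin θ_5 = p·V_5 = 1.2066e-01 × 5.326 = 0.6426.
θ_5 = 39.99° from the vertical.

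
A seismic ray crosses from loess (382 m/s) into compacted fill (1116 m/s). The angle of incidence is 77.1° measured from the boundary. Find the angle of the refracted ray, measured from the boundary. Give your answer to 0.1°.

49.3°

Convert to the normal: θ₁ = 90° − 77.1° = 12.9°.
sin θ₁/V₁ = sin θ₂/V₂ ⇒ sin θ₂ = 1116·sin 12.9°/382 = 1116·0.2233/382 = 0.6522.
θ₂ = arcsin 0.6522 = 40.71° from the normal.
From the interface: 90° − 40.71° = 49.29°.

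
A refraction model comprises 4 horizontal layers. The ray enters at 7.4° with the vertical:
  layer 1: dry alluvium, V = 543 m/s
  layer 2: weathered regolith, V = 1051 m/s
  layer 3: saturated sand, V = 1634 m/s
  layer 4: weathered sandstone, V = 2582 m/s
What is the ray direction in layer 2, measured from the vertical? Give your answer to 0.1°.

Snell's law across each interface conserves sin θ / V, so sin θ_2 = V_2·sin θ₁/V₁.
sin θ_2 = 1051 × sin 7.4° / 543 = 0.2493.
θ_2 = 14.44° from the vertical.

14.4°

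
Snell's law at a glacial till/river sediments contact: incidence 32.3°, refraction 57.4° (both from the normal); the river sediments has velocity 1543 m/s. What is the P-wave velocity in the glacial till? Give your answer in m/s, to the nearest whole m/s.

979 m/s

Snell's law: sin 32.3°/V₁ = sin 57.4°/V₂.
V₁ = V₂·sin 32.3°/sin 57.4° = 1543 × 0.6343 = 978.70 m/s.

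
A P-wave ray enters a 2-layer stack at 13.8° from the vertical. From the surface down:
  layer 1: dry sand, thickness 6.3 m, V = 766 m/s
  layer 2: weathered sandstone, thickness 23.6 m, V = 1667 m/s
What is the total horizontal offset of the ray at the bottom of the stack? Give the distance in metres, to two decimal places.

Ray parameter p = sin 13.8° / 766 m/s = 3.1140e-04 s/m.
Layer 1: θ = 13.80°; offset = 6.3·tan 13.80° = 1.5474 m.
Layer 2: sin θ = p·1667 = 0.5191 → θ = 31.27°; offset = 23.6·tan 31.27° = 14.3334 m.
Total horizontal offset = 15.8808 m.

15.88 m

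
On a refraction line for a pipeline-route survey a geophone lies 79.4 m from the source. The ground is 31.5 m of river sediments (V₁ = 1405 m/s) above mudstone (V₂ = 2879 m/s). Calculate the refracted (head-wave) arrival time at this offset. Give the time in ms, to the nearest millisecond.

67 ms

θ_c = arcsin(V₁/V₂) = arcsin(1405/2879) = 29.21°, cos θ_c = 0.8728.
Intercept time tᵢ = 2h cos θ_c / V₁ = 2·31.5·0.8728/1405 = 0.03914 s.
t = x/V₂ + tᵢ = 79.4/2879 + 0.03914 = 0.06672 s.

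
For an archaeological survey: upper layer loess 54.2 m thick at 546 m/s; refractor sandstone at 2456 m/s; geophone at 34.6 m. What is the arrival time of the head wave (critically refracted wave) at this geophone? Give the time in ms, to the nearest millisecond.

θ_c = arcsin(V₁/V₂) = arcsin(546/2456) = 12.84°, cos θ_c = 0.9750.
Intercept time tᵢ = 2h cos θ_c / V₁ = 2·54.2·0.9750/546 = 0.19357 s.
t = x/V₂ + tᵢ = 34.6/2456 + 0.19357 = 0.20765 s.

208 ms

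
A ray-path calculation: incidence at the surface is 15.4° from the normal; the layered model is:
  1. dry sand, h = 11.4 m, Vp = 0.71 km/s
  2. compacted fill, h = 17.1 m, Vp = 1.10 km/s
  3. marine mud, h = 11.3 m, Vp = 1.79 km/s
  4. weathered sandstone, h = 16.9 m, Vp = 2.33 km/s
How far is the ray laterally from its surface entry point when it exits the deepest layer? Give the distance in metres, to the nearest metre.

Ray parameter p = sin 15.4° / 0.71 km/s = 3.7402e-01 s/km.
Layer 1: θ = 15.40°; offset = 11.4·tan 15.40° = 3.140 m.
Layer 2: sin θ = p·1.10 = 0.4114 → θ = 24.29°; offset = 17.1·tan 24.29° = 7.719 m.
Layer 3: sin θ = p·1.79 = 0.6695 → θ = 42.03°; offset = 11.3·tan 42.03° = 10.185 m.
Layer 4: sin θ = p·2.33 = 0.8715 → θ = 60.63°; offset = 16.9·tan 60.63° = 30.030 m.
Summing the layer offsets gives 51.074 m.

51 m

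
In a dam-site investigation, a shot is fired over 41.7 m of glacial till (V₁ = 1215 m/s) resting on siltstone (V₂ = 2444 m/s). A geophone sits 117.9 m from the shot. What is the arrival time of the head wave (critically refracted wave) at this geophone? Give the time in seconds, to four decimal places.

0.1078 s

θ_c = arcsin(V₁/V₂) = arcsin(1215/2444) = 29.81°, cos θ_c = 0.8677.
Intercept time tᵢ = 2h cos θ_c / V₁ = 2·41.7·0.8677/1215 = 0.05956 s.
t = x/V₂ + tᵢ = 117.9/2444 + 0.05956 = 0.10780 s.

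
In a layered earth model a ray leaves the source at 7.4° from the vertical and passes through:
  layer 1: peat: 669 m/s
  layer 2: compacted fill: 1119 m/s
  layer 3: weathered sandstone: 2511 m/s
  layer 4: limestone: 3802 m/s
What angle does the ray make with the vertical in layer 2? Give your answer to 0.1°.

Ray parameter p = sin 7.4° / 669 = 1.9252e-04 s/m.
sin θ_2 = p·V_2 = 1.9252e-04 × 1119 = 0.2154.
θ_2 = 12.44° from the vertical.

12.4°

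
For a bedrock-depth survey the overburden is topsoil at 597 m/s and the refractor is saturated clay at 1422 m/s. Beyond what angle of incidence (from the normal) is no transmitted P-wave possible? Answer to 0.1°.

24.8°

At critical incidence the refracted ray runs along the interface (θ₂ = 90°), so sin θ_c = V₁/V₂.
θ_c = arcsin(597/1422) = arcsin 0.4198 = 24.82°.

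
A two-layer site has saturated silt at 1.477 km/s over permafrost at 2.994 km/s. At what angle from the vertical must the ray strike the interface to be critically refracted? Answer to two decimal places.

29.56°

At critical incidence the refracted ray runs along the interface (θ₂ = 90°), so sin θ_c = V₁/V₂.
θ_c = arcsin(1.477/2.994) = arcsin 0.4933 = 29.56°.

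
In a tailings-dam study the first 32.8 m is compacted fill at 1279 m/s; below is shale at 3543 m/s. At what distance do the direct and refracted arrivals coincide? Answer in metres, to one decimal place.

95.7 m

θ_c = arcsin(1279/3543) = 21.16°, so cos θ_c = 0.9326 and tᵢ = 2h cos θ_c/V₁ = 0.0478 s.
At crossover x/V₁ = x/V₂ + tᵢ ⇒ x = tᵢ/(1/V₁ − 1/V₂) = 0.04783/(7.8186e-04 − 2.8225e-04) = 95.74 m.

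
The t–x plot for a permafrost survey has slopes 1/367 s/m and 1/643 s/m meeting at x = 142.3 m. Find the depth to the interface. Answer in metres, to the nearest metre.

h = (x_cross/2)·√((V₂−V₁)/(V₂+V₁)).
(V₂−V₁)/(V₂+V₁) = (643−367)/(643+367) = 0.2733; √ = 0.5227.
h = (142.3/2)·0.5227 = 37.19 m.

37 m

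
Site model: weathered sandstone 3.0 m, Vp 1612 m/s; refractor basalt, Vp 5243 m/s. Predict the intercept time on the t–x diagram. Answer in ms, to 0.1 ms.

3.5 ms

θ_c = arcsin(V₁/V₂) = arcsin(1612/5243) = 17.91°; cos θ_c = 0.9516.
tᵢ = 2h·cos θ_c / V₁ = 2·3.0·0.9516 / 1612 = 0.00354 s.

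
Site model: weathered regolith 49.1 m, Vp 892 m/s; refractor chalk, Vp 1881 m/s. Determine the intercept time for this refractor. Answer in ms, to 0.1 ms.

θ_c = arcsin(V₁/V₂) = arcsin(892/1881) = 28.31°; cos θ_c = 0.8804.
tᵢ = 2h·cos θ_c / V₁ = 2·49.1·0.8804 / 892 = 0.09692 s.

96.9 ms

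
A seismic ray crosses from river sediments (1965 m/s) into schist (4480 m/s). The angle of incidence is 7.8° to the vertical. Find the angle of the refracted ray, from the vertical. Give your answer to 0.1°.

18.0°

Snell's law: sin θ₂ = (V₂/V₁)·sin θ₁ = (4480/1965)·sin 7.8° = 0.3094.
θ₂ = sin⁻¹(0.3094) = 18.02° (from vertical).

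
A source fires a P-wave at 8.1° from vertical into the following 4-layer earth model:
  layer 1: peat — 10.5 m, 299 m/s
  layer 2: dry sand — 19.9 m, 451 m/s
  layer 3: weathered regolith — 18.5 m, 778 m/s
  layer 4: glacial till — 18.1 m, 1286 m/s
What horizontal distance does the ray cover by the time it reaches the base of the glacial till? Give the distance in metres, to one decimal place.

26.9 m

Apply Snell's law at each interface; in layer i the horizontal offset is hᵢ·tan θᵢ.
Layer 1: θ = 8.10°; offset = 10.5·tan 8.10° = 1.494 m.
Layer 2: sin θ = 451·sin 8.1°/299 = 0.2125, θ = 12.27°; offset = 19.9·tan 12.27° = 4.328 m.
Layer 3: sin θ = 778·sin 8.1°/299 = 0.3666, θ = 21.51°; offset = 18.5·tan 21.51° = 7.290 m.
Layer 4: sin θ = 1286·sin 8.1°/299 = 0.6060, θ = 37.30°; offset = 18.1·tan 37.30° = 13.790 m.
Σ offsets = 26.902 m.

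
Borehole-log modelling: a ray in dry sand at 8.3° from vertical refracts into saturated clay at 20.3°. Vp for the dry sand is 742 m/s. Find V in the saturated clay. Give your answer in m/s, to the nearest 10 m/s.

Snell's law: sin 8.3°/V₁ = sin 20.3°/V₂.
V₂ = V₁·sin 20.3°/sin 8.3° = 742 × 2.4033 = 1783.27 m/s.

1780 m/s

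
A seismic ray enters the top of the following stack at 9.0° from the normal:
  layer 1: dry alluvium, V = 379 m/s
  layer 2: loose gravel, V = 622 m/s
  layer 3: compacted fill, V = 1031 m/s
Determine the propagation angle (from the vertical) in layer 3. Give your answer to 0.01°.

25.19°

Ray parameter p = sin 9.0° / 379 = 4.1276e-04 s/m.
sin θ_3 = p·V_3 = 4.1276e-04 × 1031 = 0.4256.
θ_3 = arcsin 0.4256 = 25.19°.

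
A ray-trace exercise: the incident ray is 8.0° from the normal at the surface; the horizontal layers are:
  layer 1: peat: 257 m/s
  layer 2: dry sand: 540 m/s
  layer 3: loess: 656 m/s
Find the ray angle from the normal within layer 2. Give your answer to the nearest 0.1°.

17.0°

Ray parameter p = sin 8.0° / 257 = 5.4153e-04 s/m.
sin θ_2 = p·V_2 = 5.4153e-04 × 540 = 0.2924.
θ_2 = arcsin 0.2924 = 17.00°.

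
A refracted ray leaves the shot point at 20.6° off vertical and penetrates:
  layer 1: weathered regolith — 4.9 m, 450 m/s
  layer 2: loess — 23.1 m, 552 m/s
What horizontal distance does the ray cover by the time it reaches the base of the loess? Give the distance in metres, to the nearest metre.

Apply Snell's law at each interface; in layer i the horizontal offset is hᵢ·tan θᵢ.
Layer 1: θ = 20.60°; offset = 4.9·tan 20.60° = 1.842 m.
Layer 2: sin θ = 552·sin 20.6°/450 = 0.4316, θ = 25.57°; offset = 23.1·tan 25.57° = 11.052 m.
Σ offsets = 12.894 m.

13 m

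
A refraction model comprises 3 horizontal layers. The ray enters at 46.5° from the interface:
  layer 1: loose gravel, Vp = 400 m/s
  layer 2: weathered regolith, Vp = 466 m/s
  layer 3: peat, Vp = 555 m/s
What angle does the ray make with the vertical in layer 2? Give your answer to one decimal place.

53.3°

From the normal: θ₁ = 90° − 46.5° = 43.5°.
Ray parameter p = sin 43.5° / 400 = 1.7209e-03 s/m.
sin θ_2 = p·V_2 = 1.7209e-03 × 466 = 0.8019.
θ_2 = 53.32° from the vertical.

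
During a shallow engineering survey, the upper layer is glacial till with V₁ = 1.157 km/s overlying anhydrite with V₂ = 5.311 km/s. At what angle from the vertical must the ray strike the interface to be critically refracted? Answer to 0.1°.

At critical incidence the refracted ray runs along the interface (θ₂ = 90°), so sin θ_c = V₁/V₂.
θ_c = arcsin(1.157/5.311) = arcsin 0.2178 = 12.58°.

12.6°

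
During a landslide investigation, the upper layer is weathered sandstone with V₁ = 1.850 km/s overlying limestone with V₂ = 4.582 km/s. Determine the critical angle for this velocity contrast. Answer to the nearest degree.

24°

Critical incidence: sin θ_c = V₁/V₂ = 1.850/4.582 = 0.4038.
θ_c = arcsin 0.4038 = 23.81°.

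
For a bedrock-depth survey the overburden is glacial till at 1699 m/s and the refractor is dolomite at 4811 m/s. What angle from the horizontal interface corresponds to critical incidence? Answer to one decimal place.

At critical incidence the refracted ray runs along the interface (θ₂ = 90°), so sin θ_c = V₁/V₂.
θ_c = arcsin(1699/4811) = arcsin 0.3531 = 20.68°.
Measured from the interface: 90° − 20.68° = 69.32°.

69.3°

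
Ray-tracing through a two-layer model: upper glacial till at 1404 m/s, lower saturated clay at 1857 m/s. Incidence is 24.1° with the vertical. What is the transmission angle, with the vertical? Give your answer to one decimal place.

32.7°

sin θ₁/V₁ = sin θ₂/V₂ ⇒ sin θ₂ = 1857·sin 24.1°/1404 = 1857·0.4083/1404 = 0.5401.
θ₂ = sin⁻¹(0.5401) = 32.69° (from vertical).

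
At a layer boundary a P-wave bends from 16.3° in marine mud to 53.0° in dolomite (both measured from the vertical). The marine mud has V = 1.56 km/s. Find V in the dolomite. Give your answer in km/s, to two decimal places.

4.44 km/s

sin 16.3° = 0.2807; sin 53.0° = 0.7986.
V₂ = V₁·(sin θ₂/sin θ₁) = 1.56·(0.7986/0.2807) = 4.44 km/s.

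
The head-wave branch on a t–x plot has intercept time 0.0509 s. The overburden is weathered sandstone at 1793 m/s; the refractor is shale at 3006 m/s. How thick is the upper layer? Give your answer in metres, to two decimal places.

θ_c = arcsin(1793/3006) = 36.62°; cos θ_c = 0.8026.
tᵢ = 2h cos θ_c/V₁ ⇒ h = tᵢ·V₁/(2 cos θ_c) = 0.0509·1793/(2·0.8026) = 56.85 m.

56.85 m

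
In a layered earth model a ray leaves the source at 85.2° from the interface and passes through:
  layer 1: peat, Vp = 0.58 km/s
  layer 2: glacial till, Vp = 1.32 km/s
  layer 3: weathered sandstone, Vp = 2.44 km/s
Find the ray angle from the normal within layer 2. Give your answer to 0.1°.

From the normal: θ₁ = 90° − 85.2° = 4.8°.
Ray parameter p = sin 4.8° / 0.58 = 1.4427e-01 s/km.
sin θ_2 = p·V_2 = 1.4427e-01 × 1.32 = 0.1904.
θ_2 = 10.98° from the vertical.

11.0°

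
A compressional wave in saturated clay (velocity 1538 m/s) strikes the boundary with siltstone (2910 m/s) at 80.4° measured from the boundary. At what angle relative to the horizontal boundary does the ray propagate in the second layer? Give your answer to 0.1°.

Convert to the normal: θ₁ = 90° − 80.4° = 9.6°.
sin θ₁/V₁ = sin θ₂/V₂ ⇒ sin θ₂ = 2910·sin 9.6°/1538 = 2910·0.1668/1538 = 0.3155.
θ₂ = sin⁻¹(0.3155) = 18.39° (from vertical).
From the interface: 90° − 18.39° = 71.61°.

71.6°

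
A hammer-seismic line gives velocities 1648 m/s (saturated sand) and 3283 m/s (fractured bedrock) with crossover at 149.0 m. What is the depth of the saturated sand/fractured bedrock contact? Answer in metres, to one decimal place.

h = (x_cross/2)·√((V₂−V₁)/(V₂+V₁)).
(V₂−V₁)/(V₂+V₁) = (3283−1648)/(3283+1648) = 0.3316; √ = 0.5758.
h = (149.0/2)·0.5758 = 42.90 m.

42.9 m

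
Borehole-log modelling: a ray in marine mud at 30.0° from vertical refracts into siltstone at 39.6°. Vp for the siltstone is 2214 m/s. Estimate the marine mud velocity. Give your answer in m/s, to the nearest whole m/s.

1737 m/s

Snell's law: sin 30.0°/V₁ = sin 39.6°/V₂.
V₁ = V₂·sin 30.0°/sin 39.6° = 2214 × 0.7844 = 1736.68 m/s.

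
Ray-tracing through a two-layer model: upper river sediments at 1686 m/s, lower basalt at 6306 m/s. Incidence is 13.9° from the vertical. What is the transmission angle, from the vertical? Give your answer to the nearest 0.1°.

Snell's law: sin θ₂ = (V₂/V₁)·sin θ₁ = (6306/1686)·sin 13.9° = 0.8985.
θ₂ = sin⁻¹(0.8985) = 63.96° (from vertical).

64.0°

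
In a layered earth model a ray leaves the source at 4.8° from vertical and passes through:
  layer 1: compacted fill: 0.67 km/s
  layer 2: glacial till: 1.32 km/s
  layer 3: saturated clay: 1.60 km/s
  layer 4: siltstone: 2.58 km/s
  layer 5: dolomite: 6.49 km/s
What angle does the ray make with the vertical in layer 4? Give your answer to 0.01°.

Snell's law across each interface conserves sin θ / V, so sin θ_4 = V_4·sin θ₁/V₁.
sin θ_4 = 2.58 × sin 4.8° / 0.67 = 0.3222.
θ_4 = arcsin 0.3222 = 18.80°.

18.80°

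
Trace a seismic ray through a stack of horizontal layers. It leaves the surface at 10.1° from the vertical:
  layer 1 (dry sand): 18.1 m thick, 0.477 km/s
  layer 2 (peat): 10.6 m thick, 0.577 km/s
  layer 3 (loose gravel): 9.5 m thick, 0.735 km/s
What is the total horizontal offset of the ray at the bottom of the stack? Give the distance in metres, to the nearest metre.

8 m

p = sin θ₁/V₁ = sin 10.1°/0.477 = 3.6765e-01 s/km is conserved through the stack.
Layer 1: θ = 10.10°; offset = 18.1·tan 10.10° = 3.224 m.
Layer 2: sin θ = p·0.577 = 0.2121 → θ = 12.25°; offset = 10.6·tan 12.25° = 2.301 m.
Layer 3: sin θ = p·0.735 = 0.2702 → θ = 15.68°; offset = 9.5·tan 15.68° = 2.666 m.
Σ offsets = 8.191 m.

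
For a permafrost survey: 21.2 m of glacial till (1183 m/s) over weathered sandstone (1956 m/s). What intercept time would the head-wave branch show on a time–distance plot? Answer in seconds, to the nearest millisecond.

tᵢ = 2h·√(V₂²−V₁²)/(V₁V₂).
√(V₂²−V₁²) = √(1956²−1183²) = 1557.7 m/s.
tᵢ = 2·21.2·1557.7/(1183·1956) = 0.02854 s.

0.029 s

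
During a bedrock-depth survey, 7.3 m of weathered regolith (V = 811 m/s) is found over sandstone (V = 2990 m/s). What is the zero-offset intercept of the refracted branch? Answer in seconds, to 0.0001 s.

0.0173 s

tᵢ = 2h·√(V₂²−V₁²)/(V₁V₂).
√(V₂²−V₁²) = √(2990²−811²) = 2877.9 m/s.
tᵢ = 2·7.3·2877.9/(811·2990) = 0.01733 s.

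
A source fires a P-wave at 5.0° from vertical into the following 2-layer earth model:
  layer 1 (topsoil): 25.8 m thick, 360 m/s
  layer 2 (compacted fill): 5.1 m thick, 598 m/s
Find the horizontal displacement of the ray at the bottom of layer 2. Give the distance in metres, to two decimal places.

Ray parameter p = sin 5.0° / 360 m/s = 2.4210e-04 s/m.
Layer 1: θ = 5.00°; offset = 25.8·tan 5.00° = 2.2572 m.
Layer 2: sin θ = p·598 = 0.1448 → θ = 8.32°; offset = 5.1·tan 8.32° = 0.7462 m.
Σ offsets = 3.0034 m.

3.00 m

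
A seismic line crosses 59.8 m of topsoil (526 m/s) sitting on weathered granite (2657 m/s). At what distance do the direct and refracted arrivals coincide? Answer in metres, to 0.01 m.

x_cross = 2h·√((V₂+V₁)/(V₂−V₁)).
(V₂+V₁)/(V₂−V₁) = (2657+526)/(2657−526) = 1.4937; √ = 1.2222.
x_cross = 2·59.8·1.2222 = 146.17 m.

146.17 m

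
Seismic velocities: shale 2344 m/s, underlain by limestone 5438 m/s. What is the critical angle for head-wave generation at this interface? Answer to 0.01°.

At critical incidence the refracted ray runs along the interface (θ₂ = 90°), so sin θ_c = V₁/V₂.
θ_c = arcsin(2344/5438) = arcsin 0.4310 = 25.53°.

25.53°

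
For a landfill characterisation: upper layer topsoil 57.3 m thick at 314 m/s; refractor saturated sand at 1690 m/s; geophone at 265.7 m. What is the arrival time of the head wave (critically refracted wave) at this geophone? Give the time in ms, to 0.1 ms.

515.8 ms

θ_c = arcsin(V₁/V₂) = arcsin(314/1690) = 10.71°, cos θ_c = 0.9826.
Intercept time tᵢ = 2h cos θ_c / V₁ = 2·57.3·0.9826/314 = 0.35861 s.
t = x/V₂ + tᵢ = 265.7/1690 + 0.35861 = 0.51583 s.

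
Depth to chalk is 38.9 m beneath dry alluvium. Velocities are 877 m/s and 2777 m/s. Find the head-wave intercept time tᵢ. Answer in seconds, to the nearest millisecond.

0.084 s

tᵢ = 2h·√(V₂²−V₁²)/(V₁V₂).
√(V₂²−V₁²) = √(2777²−877²) = 2634.9 m/s.
tᵢ = 2·38.9·2634.9/(877·2777) = 0.08417 s.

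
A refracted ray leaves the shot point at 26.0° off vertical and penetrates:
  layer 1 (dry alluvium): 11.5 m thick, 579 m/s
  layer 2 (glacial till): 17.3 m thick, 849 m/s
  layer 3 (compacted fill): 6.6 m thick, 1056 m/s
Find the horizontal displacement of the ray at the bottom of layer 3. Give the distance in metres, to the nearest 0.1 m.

28.9 m

Apply Snell's law at each interface; in layer i the horizontal offset is hᵢ·tan θᵢ.
Layer 1: θ = 26.00°; offset = 11.5·tan 26.00° = 5.609 m.
Layer 2: sin θ = 849·sin 26.0°/579 = 0.6428, θ = 40.00°; offset = 17.3·tan 40.00° = 14.517 m.
Layer 3: sin θ = 1056·sin 26.0°/579 = 0.7995, θ = 53.08°; offset = 6.6·tan 53.08° = 8.785 m.
Summing the layer offsets gives 28.911 m.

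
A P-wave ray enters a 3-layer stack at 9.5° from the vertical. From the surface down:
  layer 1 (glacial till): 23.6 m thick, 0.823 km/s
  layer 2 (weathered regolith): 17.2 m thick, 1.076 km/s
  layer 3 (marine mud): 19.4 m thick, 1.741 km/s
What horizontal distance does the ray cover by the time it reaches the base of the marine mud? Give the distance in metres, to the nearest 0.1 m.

p = sin θ₁/V₁ = sin 9.5°/0.823 = 2.0054e-01 s/km is conserved through the stack.
Layer 1: θ = 9.50°; offset = 23.6·tan 9.50° = 3.949 m.
Layer 2: sin θ = p·1.076 = 0.2158 → θ = 12.46°; offset = 17.2·tan 12.46° = 3.801 m.
Layer 3: sin θ = p·1.741 = 0.3491 → θ = 20.44°; offset = 19.4·tan 20.44° = 7.228 m.
Total horizontal offset = 14.979 m.

15.0 m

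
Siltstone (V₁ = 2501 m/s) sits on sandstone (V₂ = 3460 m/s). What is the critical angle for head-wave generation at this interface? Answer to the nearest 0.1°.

Critical incidence: sin θ_c = V₁/V₂ = 2501/3460 = 0.7228.
θ_c = arcsin 0.7228 = 46.29°.

46.3°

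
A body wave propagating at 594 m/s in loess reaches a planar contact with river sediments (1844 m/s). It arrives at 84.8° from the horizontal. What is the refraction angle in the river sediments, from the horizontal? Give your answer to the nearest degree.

Convert to the normal: θ₁ = 90° − 84.8° = 5.2°.
sin θ₁/V₁ = sin θ₂/V₂ ⇒ sin θ₂ = 1844·sin 5.2°/594 = 1844·0.0906/594 = 0.2814.
θ₂ = arcsin 0.2814 = 16.34° from the normal.
From the interface: 90° − 16.34° = 73.66°.

74°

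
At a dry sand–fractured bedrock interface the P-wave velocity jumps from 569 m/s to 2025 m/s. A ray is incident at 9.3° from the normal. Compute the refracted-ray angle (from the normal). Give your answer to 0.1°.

35.1°

sin θ₁/V₁ = sin θ₂/V₂ ⇒ sin θ₂ = 2025·sin 9.3°/569 = 2025·0.1616/569 = 0.5751.
θ₂ = arcsin 0.5751 = 35.11° from the normal.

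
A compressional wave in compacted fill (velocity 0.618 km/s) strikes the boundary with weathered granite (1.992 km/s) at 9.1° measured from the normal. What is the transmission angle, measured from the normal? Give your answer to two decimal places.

sin θ₁/V₁ = sin θ₂/V₂ ⇒ sin θ₂ = 1.992·sin 9.1°/0.618 = 1.992·0.1582/0.618 = 0.5098.
θ₂ = arcsin 0.5098 = 30.65° from the normal.

30.65°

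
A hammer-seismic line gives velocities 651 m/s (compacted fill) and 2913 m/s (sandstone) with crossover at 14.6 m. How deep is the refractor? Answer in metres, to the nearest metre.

h = (x_cross/2)·√((V₂−V₁)/(V₂+V₁)).
(V₂−V₁)/(V₂+V₁) = (2913−651)/(2913+651) = 0.6347; √ = 0.7967.
h = (14.6/2)·0.7967 = 5.82 m.

6 m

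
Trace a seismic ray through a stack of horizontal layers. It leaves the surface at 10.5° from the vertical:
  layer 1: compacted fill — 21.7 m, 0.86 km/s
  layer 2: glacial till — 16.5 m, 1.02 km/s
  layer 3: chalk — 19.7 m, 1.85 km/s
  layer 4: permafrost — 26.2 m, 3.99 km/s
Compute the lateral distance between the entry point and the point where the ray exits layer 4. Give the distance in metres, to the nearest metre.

Apply Snell's law at each interface; in layer i the horizontal offset is hᵢ·tan θᵢ.
Layer 1: θ = 10.50°; offset = 21.7·tan 10.50° = 4.022 m.
Layer 2: sin θ = 1.02·sin 10.5°/0.86 = 0.2161, θ = 12.48°; offset = 16.5·tan 12.48° = 3.653 m.
Layer 3: sin θ = 1.85·sin 10.5°/0.86 = 0.3920, θ = 23.08°; offset = 19.7·tan 23.08° = 8.395 m.
Layer 4: sin θ = 3.99·sin 10.5°/0.86 = 0.8455, θ = 57.72°; offset = 26.2·tan 57.72° = 41.483 m.
Total horizontal offset = 57.552 m.

58 m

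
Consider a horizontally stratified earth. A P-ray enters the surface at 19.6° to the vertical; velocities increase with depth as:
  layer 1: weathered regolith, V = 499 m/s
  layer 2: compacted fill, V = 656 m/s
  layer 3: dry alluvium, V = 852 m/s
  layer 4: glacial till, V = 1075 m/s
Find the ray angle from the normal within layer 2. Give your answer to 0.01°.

26.17°

Ray parameter p = sin 19.6° / 499 = 6.7225e-04 s/m.
sin θ_2 = p·V_2 = 6.7225e-04 × 656 = 0.4410.
θ_2 = arcsin 0.4410 = 26.17°.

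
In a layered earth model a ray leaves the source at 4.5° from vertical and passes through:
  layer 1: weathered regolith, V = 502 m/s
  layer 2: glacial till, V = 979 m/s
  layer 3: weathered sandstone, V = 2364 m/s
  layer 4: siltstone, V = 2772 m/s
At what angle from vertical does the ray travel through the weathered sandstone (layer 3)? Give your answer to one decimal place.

21.7°

Snell's law across each interface conserves sin θ / V, so sin θ_3 = V_3·sin θ₁/V₁.
sin θ_3 = 2364 × sin 4.5° / 502 = 0.3695.
θ_3 = arcsin 0.3695 = 21.68°.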